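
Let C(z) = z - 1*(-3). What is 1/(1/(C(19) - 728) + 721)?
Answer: 706/509025 ≈ 0.0013870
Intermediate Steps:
C(z) = 3 + z (C(z) = z + 3 = 3 + z)
1/(1/(C(19) - 728) + 721) = 1/(1/((3 + 19) - 728) + 721) = 1/(1/(22 - 728) + 721) = 1/(1/(-706) + 721) = 1/(-1/706 + 721) = 1/(509025/706) = 706/509025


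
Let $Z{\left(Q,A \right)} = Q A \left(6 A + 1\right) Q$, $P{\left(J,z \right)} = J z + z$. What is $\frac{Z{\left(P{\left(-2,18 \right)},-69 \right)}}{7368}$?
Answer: $\frac{769419}{614} \approx 1253.1$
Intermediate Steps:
$P{\left(J,z \right)} = z + J z$
$Z{\left(Q,A \right)} = A Q^{2} \left(1 + 6 A\right)$ ($Z{\left(Q,A \right)} = A Q \left(1 + 6 A\right) Q = A Q^{2} \left(1 + 6 A\right)$)
$\frac{Z{\left(P{\left(-2,18 \right)},-69 \right)}}{7368} = \frac{\left(-69\right) \left(18 \left(1 - 2\right)\right)^{2} \left(1 + 6 \left(-69\right)\right)}{7368} = - 69 \left(18 \left(-1\right)\right)^{2} \left(1 - 414\right) \frac{1}{7368} = \left(-69\right) \left(-18\right)^{2} \left(-413\right) \frac{1}{7368} = \left(-69\right) 324 \left(-413\right) \frac{1}{7368} = 9233028 \cdot \frac{1}{7368} = \frac{769419}{614}$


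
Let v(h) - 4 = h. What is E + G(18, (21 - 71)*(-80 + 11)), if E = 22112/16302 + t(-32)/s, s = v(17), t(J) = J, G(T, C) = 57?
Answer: 1080899/19019 ≈ 56.833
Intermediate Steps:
v(h) = 4 + h
s = 21 (s = 4 + 17 = 21)
E = -3184/19019 (E = 22112/16302 - 32/21 = 22112*(1/16302) - 32*1/21 = 11056/8151 - 32/21 = -3184/19019 ≈ -0.16741)
E + G(18, (21 - 71)*(-80 + 11)) = -3184/19019 + 57 = 1080899/19019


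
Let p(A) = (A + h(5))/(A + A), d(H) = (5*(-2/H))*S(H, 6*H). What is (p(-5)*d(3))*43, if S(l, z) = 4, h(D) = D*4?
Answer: 860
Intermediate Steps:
h(D) = 4*D
d(H) = -40/H (d(H) = (5*(-2/H))*4 = -10/H*4 = -40/H)
p(A) = (20 + A)/(2*A) (p(A) = (A + 4*5)/(A + A) = (A + 20)/((2*A)) = (20 + A)*(1/(2*A)) = (20 + A)/(2*A))
(p(-5)*d(3))*43 = (((½)*(20 - 5)/(-5))*(-40/3))*43 = (((½)*(-⅕)*15)*(-40*⅓))*43 = -3/2*(-40/3)*43 = 20*43 = 860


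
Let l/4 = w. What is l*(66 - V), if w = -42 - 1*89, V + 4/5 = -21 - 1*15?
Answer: -269336/5 ≈ -53867.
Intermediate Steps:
V = -184/5 (V = -⅘ + (-21 - 1*15) = -⅘ + (-21 - 15) = -⅘ - 36 = -184/5 ≈ -36.800)
w = -131 (w = -42 - 89 = -131)
l = -524 (l = 4*(-131) = -524)
l*(66 - V) = -524*(66 - 1*(-184/5)) = -524*(66 + 184/5) = -524*514/5 = -269336/5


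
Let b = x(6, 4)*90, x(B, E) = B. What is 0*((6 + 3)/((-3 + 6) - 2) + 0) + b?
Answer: 540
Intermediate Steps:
b = 540 (b = 6*90 = 540)
0*((6 + 3)/((-3 + 6) - 2) + 0) + b = 0*((6 + 3)/((-3 + 6) - 2) + 0) + 540 = 0*(9/(3 - 2) + 0) + 540 = 0*(9/1 + 0) + 540 = 0*(9*1 + 0) + 540 = 0*(9 + 0) + 540 = 0*9 + 540 = 0 + 540 = 540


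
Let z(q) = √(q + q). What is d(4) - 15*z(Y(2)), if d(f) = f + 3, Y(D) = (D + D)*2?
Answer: -53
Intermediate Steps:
Y(D) = 4*D (Y(D) = (2*D)*2 = 4*D)
d(f) = 3 + f
z(q) = √2*√q (z(q) = √(2*q) = √2*√q)
d(4) - 15*z(Y(2)) = (3 + 4) - 15*√2*√(4*2) = 7 - 15*√2*√8 = 7 - 15*√2*2*√2 = 7 - 15*4 = 7 - 60 = -53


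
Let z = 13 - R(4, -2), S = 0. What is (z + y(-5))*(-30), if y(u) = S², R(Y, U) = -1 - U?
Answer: -360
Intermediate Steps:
y(u) = 0 (y(u) = 0² = 0)
z = 12 (z = 13 - (-1 - 1*(-2)) = 13 - (-1 + 2) = 13 - 1*1 = 13 - 1 = 12)
(z + y(-5))*(-30) = (12 + 0)*(-30) = 12*(-30) = -360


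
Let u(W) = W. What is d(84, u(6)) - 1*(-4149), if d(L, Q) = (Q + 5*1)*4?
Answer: 4193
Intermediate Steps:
d(L, Q) = 20 + 4*Q (d(L, Q) = (Q + 5)*4 = (5 + Q)*4 = 20 + 4*Q)
d(84, u(6)) - 1*(-4149) = (20 + 4*6) - 1*(-4149) = (20 + 24) + 4149 = 44 + 4149 = 4193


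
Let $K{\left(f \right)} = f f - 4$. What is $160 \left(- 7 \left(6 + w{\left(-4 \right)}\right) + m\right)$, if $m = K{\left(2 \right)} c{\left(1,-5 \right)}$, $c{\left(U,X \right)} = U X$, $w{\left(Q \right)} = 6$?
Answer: $-13440$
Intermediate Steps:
$K{\left(f \right)} = -4 + f^{2}$ ($K{\left(f \right)} = f^{2} - 4 = -4 + f^{2}$)
$m = 0$ ($m = \left(-4 + 2^{2}\right) 1 \left(-5\right) = \left(-4 + 4\right) \left(-5\right) = 0 \left(-5\right) = 0$)
$160 \left(- 7 \left(6 + w{\left(-4 \right)}\right) + m\right) = 160 \left(- 7 \left(6 + 6\right) + 0\right) = 160 \left(\left(-7\right) 12 + 0\right) = 160 \left(-84 + 0\right) = 160 \left(-84\right) = -13440$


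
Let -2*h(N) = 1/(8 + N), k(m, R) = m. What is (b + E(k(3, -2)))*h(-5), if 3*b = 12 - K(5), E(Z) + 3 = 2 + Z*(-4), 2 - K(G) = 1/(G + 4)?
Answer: 130/81 ≈ 1.6049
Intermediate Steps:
K(G) = 2 - 1/(4 + G) (K(G) = 2 - 1/(G + 4) = 2 - 1/(4 + G))
E(Z) = -1 - 4*Z (E(Z) = -3 + (2 + Z*(-4)) = -3 + (2 - 4*Z) = -1 - 4*Z)
h(N) = -1/(2*(8 + N))
b = 91/27 (b = (12 - (7 + 2*5)/(4 + 5))/3 = (12 - (7 + 10)/9)/3 = (12 - 17/9)/3 = (⅓)*(91/9) = 91/27 ≈ 3.3704)
(b + E(k(3, -2)))*h(-5) = (91/27 + (-1 - 4*3))*(-1/(16 + 2*(-5))) = (91/27 + (-1 - 12))*(-1/(16 - 10)) = (91/27 - 13)*(-1/6) = -(-260)/(27*6) = -260/27*(-⅙) = 130/81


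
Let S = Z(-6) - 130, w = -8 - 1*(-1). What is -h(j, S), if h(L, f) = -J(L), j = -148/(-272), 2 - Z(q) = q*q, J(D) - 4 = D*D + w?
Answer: -12503/4624 ≈ -2.7039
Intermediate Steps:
w = -7 (w = -8 + 1 = -7)
J(D) = -3 + D² (J(D) = 4 + (D*D - 7) = 4 + (D² - 7) = 4 + (-7 + D²) = -3 + D²)
Z(q) = 2 - q² (Z(q) = 2 - q*q = 2 - q²)
S = -164 (S = (2 - 1*(-6)²) - 130 = (2 - 1*36) - 130 = (2 - 36) - 130 = -34 - 130 = -164)
j = 37/68 (j = -148*(-1/272) = 37/68 ≈ 0.54412)
h(L, f) = 3 - L² (h(L, f) = -(-3 + L²) = 3 - L²)
-h(j, S) = -(3 - (37/68)²) = -(3 - 1*1369/4624) = -(3 - 1369/4624) = -1*12503/4624 = -12503/4624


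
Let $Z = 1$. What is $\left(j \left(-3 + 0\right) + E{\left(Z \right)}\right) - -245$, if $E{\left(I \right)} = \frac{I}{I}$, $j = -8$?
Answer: $270$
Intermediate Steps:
$E{\left(I \right)} = 1$
$\left(j \left(-3 + 0\right) + E{\left(Z \right)}\right) - -245 = \left(- 8 \left(-3 + 0\right) + 1\right) - -245 = \left(\left(-8\right) \left(-3\right) + 1\right) + 245 = \left(24 + 1\right) + 245 = 25 + 245 = 270$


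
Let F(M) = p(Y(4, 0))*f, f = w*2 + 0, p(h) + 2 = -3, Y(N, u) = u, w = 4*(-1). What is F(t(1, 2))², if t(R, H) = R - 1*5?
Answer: 1600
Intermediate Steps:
w = -4
t(R, H) = -5 + R (t(R, H) = R - 5 = -5 + R)
p(h) = -5 (p(h) = -2 - 3 = -5)
f = -8 (f = -4*2 + 0 = -8 + 0 = -8)
F(M) = 40 (F(M) = -5*(-8) = 40)
F(t(1, 2))² = 40² = 1600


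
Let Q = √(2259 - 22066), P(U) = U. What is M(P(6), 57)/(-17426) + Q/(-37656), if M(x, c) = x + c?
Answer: -63/17426 - I*√19807/37656 ≈ -0.0036153 - 0.0037374*I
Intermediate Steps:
M(x, c) = c + x
Q = I*√19807 (Q = √(-19807) = I*√19807 ≈ 140.74*I)
M(P(6), 57)/(-17426) + Q/(-37656) = (57 + 6)/(-17426) + (I*√19807)/(-37656) = 63*(-1/17426) + (I*√19807)*(-1/37656) = -63/17426 - I*√19807/37656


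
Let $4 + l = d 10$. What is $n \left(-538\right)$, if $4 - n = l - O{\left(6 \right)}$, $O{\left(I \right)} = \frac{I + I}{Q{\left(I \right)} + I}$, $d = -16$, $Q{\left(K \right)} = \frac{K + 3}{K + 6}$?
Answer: $- \frac{822064}{9} \approx -91341.0$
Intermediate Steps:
$Q{\left(K \right)} = \frac{3 + K}{6 + K}$
$l = -164$ ($l = -4 - 160 = -164$)
$O{\left(I \right)} = \frac{2 I}{I + \frac{3 + I}{6 + I}}$ ($O{\left(I \right)} = \frac{I + I}{\frac{3 + I}{6 + I} + I} = \frac{2 I}{I + \frac{3 + I}{6 + I}}$)
$n = \frac{1528}{9}$ ($n = 4 - \left(-164 - 2 \cdot 6 \frac{1}{3 + 6 + 6 \left(6 + 6\right)} \left(6 + 6\right)\right) = 4 - \left(-164 - 2 \cdot 6 \frac{1}{3 + 6 + 6 \cdot 12} \cdot 12\right) = 4 - \left(-164 - 2 \cdot 6 \frac{1}{3 + 6 + 72} \cdot 12\right) = 4 - \left(-164 - 2 \cdot 6 \cdot \frac{1}{81} \cdot 12\right) = 4 - \left(-164 - \frac{16}{9}\right) = 4 - - \frac{1492}{9} = 4 + \frac{1492}{9} = \frac{1528}{9} \approx 169.78$)
$n \left(-538\right) = \frac{1528}{9} \left(-538\right) = - \frac{822064}{9}$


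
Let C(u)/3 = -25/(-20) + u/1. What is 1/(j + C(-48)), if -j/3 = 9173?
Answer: -4/110637 ≈ -3.6154e-5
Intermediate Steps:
j = -27519 (j = -3*9173 = -27519)
C(u) = 15/4 + 3*u (C(u) = 3*(-25/(-20) + u/1) = 3*(-25*(-1/20) + u*1) = 3*(5/4 + u) = 15/4 + 3*u)
1/(j + C(-48)) = 1/(-27519 + (15/4 + 3*(-48))) = 1/(-27519 + (15/4 - 144)) = 1/(-27519 - 561/4) = 1/(-110637/4) = -4/110637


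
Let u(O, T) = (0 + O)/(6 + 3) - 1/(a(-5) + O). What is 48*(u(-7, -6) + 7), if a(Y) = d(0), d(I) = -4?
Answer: 10000/33 ≈ 303.03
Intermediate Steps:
a(Y) = -4
u(O, T) = -1/(-4 + O) + O/9 (u(O, T) = (0 + O)/(6 + 3) - 1/(-4 + O) = O/9 - 1/(-4 + O) = -1/(-4 + O) + O/9)
48*(u(-7, -6) + 7) = 48*((-9 + (-7)**2 - 4*(-7))/(9*(-4 - 7)) + 7) = 48*((1/9)*(-9 + 49 + 28)/(-11) + 7) = 48*((1/9)*(-1/11)*68 + 7) = 48*(-68/99 + 7) = 48*(625/99) = 10000/33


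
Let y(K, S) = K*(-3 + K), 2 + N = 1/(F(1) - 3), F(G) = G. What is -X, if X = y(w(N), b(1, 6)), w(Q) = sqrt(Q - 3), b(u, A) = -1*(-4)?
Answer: 11/2 + 3*I*sqrt(22)/2 ≈ 5.5 + 7.0356*I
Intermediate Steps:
b(u, A) = 4
N = -5/2 (N = -2 + 1/(1 - 3) = -2 + 1/(-2) = -2 - 1/2 = -5/2 ≈ -2.5000)
w(Q) = sqrt(-3 + Q)
X = I*sqrt(22)*(-3 + I*sqrt(22)/2)/2 (X = sqrt(-3 - 5/2)*(-3 + sqrt(-3 - 5/2)) = sqrt(-11/2)*(-3 + sqrt(-11/2)) = (I*sqrt(22)/2)*(-3 + I*sqrt(22)/2) = I*sqrt(22)*(-3 + I*sqrt(22)/2)/2 ≈ -5.5 - 7.0356*I)
-X = -(-11/2 - 3*I*sqrt(22)/2) = 11/2 + 3*I*sqrt(22)/2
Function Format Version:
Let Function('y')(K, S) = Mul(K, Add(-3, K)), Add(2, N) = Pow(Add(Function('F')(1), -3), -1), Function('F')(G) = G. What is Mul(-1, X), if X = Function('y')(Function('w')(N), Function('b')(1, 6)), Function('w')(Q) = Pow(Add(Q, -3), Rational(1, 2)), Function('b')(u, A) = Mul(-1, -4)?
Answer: Add(Rational(11, 2), Mul(Rational(3, 2), I, Pow(22, Rational(1, 2)))) ≈ Add(5.5000, Mul(7.0356, I))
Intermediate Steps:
Function('b')(u, A) = 4
N = Rational(-5, 2) (N = Add(-2, Pow(Add(1, -3), -1)) = Add(-2, Pow(-2, -1)) = Add(-2, Rational(-1, 2)) = Rational(-5, 2) ≈ -2.5000)
Function('w')(Q) = Pow(Add(-3, Q), Rational(1, 2))
X = Mul(Rational(1, 2), I, Pow(22, Rational(1, 2)), Add(-3, Mul(Rational(1, 2), I, Pow(22, Rational(1, 2))))) (X = Mul(Pow(Add(-3, Rational(-5, 2)), Rational(1, 2)), Add(-3, Pow(Add(-3, Rational(-5, 2)), Rational(1, 2)))) = Mul(Pow(Rational(-11, 2), Rational(1, 2)), Add(-3, Pow(Rational(-11, 2), Rational(1, 2)))) = Mul(Mul(Rational(1, 2), I, Pow(22, Rational(1, 2))), Add(-3, Mul(Rational(1, 2), I, Pow(22, Rational(1, 2))))) = Mul(Rational(1, 2), I, Pow(22, Rational(1, 2)), Add(-3, Mul(Rational(1, 2), I, Pow(22, Rational(1, 2))))) ≈ Add(-5.5000, Mul(-7.0356, I)))
Mul(-1, X) = Mul(-1, Add(Rational(-11, 2), Mul(Rational(-3, 2), I, Pow(22, Rational(1, 2))))) = Add(Rational(11, 2), Mul(Rational(3, 2), I, Pow(22, Rational(1, 2))))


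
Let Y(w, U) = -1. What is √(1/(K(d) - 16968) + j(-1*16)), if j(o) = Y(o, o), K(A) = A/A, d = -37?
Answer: 2*I*√199374/893 ≈ 1.0*I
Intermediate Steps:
K(A) = 1
j(o) = -1
√(1/(K(d) - 16968) + j(-1*16)) = √(1/(1 - 16968) - 1) = √(1/(-16967) - 1) = √(-1/16967 - 1) = √(-16968/16967) = 2*I*√199374/893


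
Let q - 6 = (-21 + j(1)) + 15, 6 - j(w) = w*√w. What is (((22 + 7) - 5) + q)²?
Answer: 841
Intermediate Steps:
j(w) = 6 - w^(3/2) (j(w) = 6 - w*√w = 6 - w^(3/2))
q = 5 (q = 6 + ((-21 + (6 - 1^(3/2))) + 15) = 6 + ((-21 + (6 - 1*1)) + 15) = 6 + ((-21 + (6 - 1)) + 15) = 6 + ((-21 + 5) + 15) = 6 + (-16 + 15) = 6 - 1 = 5)
(((22 + 7) - 5) + q)² = (((22 + 7) - 5) + 5)² = ((29 - 5) + 5)² = (24 + 5)² = 29² = 841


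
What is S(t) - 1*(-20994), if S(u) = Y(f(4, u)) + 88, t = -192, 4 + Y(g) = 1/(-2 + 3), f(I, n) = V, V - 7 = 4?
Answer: 21079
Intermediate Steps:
V = 11 (V = 7 + 4 = 11)
f(I, n) = 11
Y(g) = -3 (Y(g) = -4 + 1/(-2 + 3) = -4 + 1/1 = -4 + 1 = -3)
S(u) = 85 (S(u) = -3 + 88 = 85)
S(t) - 1*(-20994) = 85 - 1*(-20994) = 85 + 20994 = 21079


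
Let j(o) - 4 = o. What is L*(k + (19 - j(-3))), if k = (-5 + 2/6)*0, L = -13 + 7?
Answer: -108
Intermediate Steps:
j(o) = 4 + o
L = -6
k = 0 (k = (-5 + 2*(⅙))*0 = (-5 + ⅓)*0 = -14/3*0 = 0)
L*(k + (19 - j(-3))) = -6*(0 + (19 - (4 - 3))) = -6*(0 + (19 - 1*1)) = -6*(0 + (19 - 1)) = -6*(0 + 18) = -6*18 = -108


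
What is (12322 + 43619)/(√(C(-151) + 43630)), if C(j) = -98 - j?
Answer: 18647*√43683/14561 ≈ 267.65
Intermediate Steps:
(12322 + 43619)/(√(C(-151) + 43630)) = (12322 + 43619)/(√((-98 - 1*(-151)) + 43630)) = 55941/(√((-98 + 151) + 43630)) = 55941/(√(53 + 43630)) = 55941/(√43683) = 55941*(√43683/43683) = 18647*√43683/14561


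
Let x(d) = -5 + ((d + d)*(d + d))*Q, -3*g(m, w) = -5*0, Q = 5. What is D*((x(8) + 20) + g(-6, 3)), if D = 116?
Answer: 150220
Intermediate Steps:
g(m, w) = 0 (g(m, w) = -(-5)*0/3 = -⅓*0 = 0)
x(d) = -5 + 20*d² (x(d) = -5 + ((d + d)*(d + d))*5 = -5 + ((2*d)*(2*d))*5 = -5 + (4*d²)*5 = -5 + 20*d²)
D*((x(8) + 20) + g(-6, 3)) = 116*(((-5 + 20*8²) + 20) + 0) = 116*(((-5 + 20*64) + 20) + 0) = 116*(((-5 + 1280) + 20) + 0) = 116*((1275 + 20) + 0) = 116*(1295 + 0) = 116*1295 = 150220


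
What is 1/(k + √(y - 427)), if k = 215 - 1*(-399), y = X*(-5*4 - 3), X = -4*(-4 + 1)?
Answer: 614/377699 - I*√703/377699 ≈ 0.0016256 - 7.0199e-5*I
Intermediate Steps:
X = 12 (X = -4*(-3) = 12)
y = -276 (y = 12*(-5*4 - 3) = 12*(-20 - 3) = 12*(-23) = -276)
k = 614 (k = 215 + 399 = 614)
1/(k + √(y - 427)) = 1/(614 + √(-276 - 427)) = 1/(614 + √(-703)) = 1/(614 + I*√703)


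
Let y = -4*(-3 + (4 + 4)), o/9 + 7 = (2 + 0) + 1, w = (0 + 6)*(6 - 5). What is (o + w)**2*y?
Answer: -18000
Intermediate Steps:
w = 6 (w = 6*1 = 6)
o = -36 (o = -63 + 9*((2 + 0) + 1) = -63 + 9*(2 + 1) = -63 + 9*3 = -63 + 27 = -36)
y = -20 (y = -4*(-3 + 8) = -4*5 = -20)
(o + w)**2*y = (-36 + 6)**2*(-20) = (-30)**2*(-20) = 900*(-20) = -18000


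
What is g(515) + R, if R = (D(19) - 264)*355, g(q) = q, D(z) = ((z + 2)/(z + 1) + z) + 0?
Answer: -344349/4 ≈ -86087.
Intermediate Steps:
D(z) = z + (2 + z)/(1 + z) (D(z) = ((2 + z)/(1 + z) + z) + 0 = (z + (2 + z)/(1 + z)) + 0 = z + (2 + z)/(1 + z))
R = -346409/4 (R = ((2 + 19² + 2*19)/(1 + 19) - 264)*355 = ((2 + 361 + 38)/20 - 264)*355 = ((1/20)*401 - 264)*355 = (401/20 - 264)*355 = -4879/20*355 = -346409/4 ≈ -86602.)
g(515) + R = 515 - 346409/4 = -344349/4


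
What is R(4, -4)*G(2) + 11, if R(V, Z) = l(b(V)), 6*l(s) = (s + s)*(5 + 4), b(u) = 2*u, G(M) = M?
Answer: 59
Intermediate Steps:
l(s) = 3*s (l(s) = ((s + s)*(5 + 4))/6 = ((2*s)*9)/6 = (18*s)/6 = 3*s)
R(V, Z) = 6*V (R(V, Z) = 3*(2*V) = 6*V)
R(4, -4)*G(2) + 11 = (6*4)*2 + 11 = 24*2 + 11 = 48 + 11 = 59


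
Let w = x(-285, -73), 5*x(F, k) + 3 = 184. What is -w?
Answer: -181/5 ≈ -36.200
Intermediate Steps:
x(F, k) = 181/5 (x(F, k) = -⅗ + (⅕)*184 = -⅗ + 184/5 = 181/5)
w = 181/5 ≈ 36.200
-w = -1*181/5 = -181/5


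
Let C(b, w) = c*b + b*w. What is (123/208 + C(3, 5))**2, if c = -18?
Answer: 63824121/43264 ≈ 1475.2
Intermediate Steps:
C(b, w) = -18*b + b*w
(123/208 + C(3, 5))**2 = (123/208 + 3*(-18 + 5))**2 = (123*(1/208) + 3*(-13))**2 = (123/208 - 39)**2 = (-7989/208)**2 = 63824121/43264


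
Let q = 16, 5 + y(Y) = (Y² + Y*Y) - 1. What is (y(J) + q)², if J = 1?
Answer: 144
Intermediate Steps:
y(Y) = -6 + 2*Y² (y(Y) = -5 + ((Y² + Y*Y) - 1) = -5 + ((Y² + Y²) - 1) = -5 + (2*Y² - 1) = -5 + (-1 + 2*Y²) = -6 + 2*Y²)
(y(J) + q)² = ((-6 + 2*1²) + 16)² = ((-6 + 2*1) + 16)² = ((-6 + 2) + 16)² = (-4 + 16)² = 12² = 144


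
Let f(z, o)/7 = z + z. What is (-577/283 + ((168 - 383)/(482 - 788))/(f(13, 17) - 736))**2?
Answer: 9579749156173249/2301628642485264 ≈ 4.1622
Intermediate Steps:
f(z, o) = 14*z (f(z, o) = 7*(z + z) = 7*(2*z) = 14*z)
(-577/283 + ((168 - 383)/(482 - 788))/(f(13, 17) - 736))**2 = (-577/283 + ((168 - 383)/(482 - 788))/(14*13 - 736))**2 = (-577*1/283 + (-215/(-306))/(182 - 736))**2 = (-577/283 - 215*(-1/306)/(-554))**2 = (-577/283 + (215/306)*(-1/554))**2 = (-577/283 - 215/169524)**2 = (-97876193/47975292)**2 = 9579749156173249/2301628642485264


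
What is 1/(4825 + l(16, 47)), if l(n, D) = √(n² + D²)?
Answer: 965/4655632 - √2465/23278160 ≈ 0.00020514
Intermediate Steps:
l(n, D) = √(D² + n²)
1/(4825 + l(16, 47)) = 1/(4825 + √(47² + 16²)) = 1/(4825 + √(2209 + 256)) = 1/(4825 + √2465)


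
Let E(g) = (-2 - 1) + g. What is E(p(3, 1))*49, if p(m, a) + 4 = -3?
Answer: -490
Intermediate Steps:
p(m, a) = -7 (p(m, a) = -4 - 3 = -7)
E(g) = -3 + g
E(p(3, 1))*49 = (-3 - 7)*49 = -10*49 = -490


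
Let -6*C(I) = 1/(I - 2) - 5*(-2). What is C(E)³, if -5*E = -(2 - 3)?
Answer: -42875/10648 ≈ -4.0266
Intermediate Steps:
E = -⅕ (E = -(-1)*(2 - 3)/5 = -(-1)*(-1)/5 = -⅕*1 = -⅕ ≈ -0.20000)
C(I) = -5/3 - 1/(6*(-2 + I)) (C(I) = -(1/(I - 2) - 5*(-2))/6 = -(1/(-2 + I) + 10)/6 = -(10 + 1/(-2 + I))/6 = -5/3 - 1/(6*(-2 + I)))
C(E)³ = ((19 - 10*(-⅕))/(6*(-2 - ⅕)))³ = ((19 + 2)/(6*(-11/5)))³ = ((⅙)*(-5/11)*21)³ = (-35/22)³ = -42875/10648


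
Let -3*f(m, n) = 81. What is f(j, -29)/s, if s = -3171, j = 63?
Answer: 9/1057 ≈ 0.0085147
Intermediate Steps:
f(m, n) = -27 (f(m, n) = -⅓*81 = -27)
f(j, -29)/s = -27/(-3171) = -27*(-1/3171) = 9/1057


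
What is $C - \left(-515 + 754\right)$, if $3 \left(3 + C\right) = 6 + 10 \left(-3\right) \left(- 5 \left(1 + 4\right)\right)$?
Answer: $10$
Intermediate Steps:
$C = 249$ ($C = -3 + \frac{6 + 10 \left(-3\right) \left(- 5 \left(1 + 4\right)\right)}{3} = -3 + \frac{6 - 30 \left(\left(-5\right) 5\right)}{3} = -3 + \frac{6 - -750}{3} = -3 + \frac{6 + 750}{3} = -3 + \frac{1}{3} \cdot 756 = -3 + 252 = 249$)
$C - \left(-515 + 754\right) = 249 - \left(-515 + 754\right) = 249 - 239 = 10$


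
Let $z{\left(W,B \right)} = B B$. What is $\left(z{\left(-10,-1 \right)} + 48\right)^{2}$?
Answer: $2401$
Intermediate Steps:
$z{\left(W,B \right)} = B^{2}$
$\left(z{\left(-10,-1 \right)} + 48\right)^{2} = \left(\left(-1\right)^{2} + 48\right)^{2} = \left(1 + 48\right)^{2} = 49^{2} = 2401$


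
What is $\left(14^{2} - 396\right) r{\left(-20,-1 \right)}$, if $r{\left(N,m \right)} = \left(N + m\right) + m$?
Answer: $4400$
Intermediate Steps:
$r{\left(N,m \right)} = N + 2 m$
$\left(14^{2} - 396\right) r{\left(-20,-1 \right)} = \left(14^{2} - 396\right) \left(-20 + 2 \left(-1\right)\right) = \left(196 - 396\right) \left(-20 - 2\right) = \left(-200\right) \left(-22\right) = 4400$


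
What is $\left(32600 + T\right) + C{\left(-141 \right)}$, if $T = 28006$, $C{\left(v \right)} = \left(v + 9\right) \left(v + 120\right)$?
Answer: $63378$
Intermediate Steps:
$C{\left(v \right)} = \left(9 + v\right) \left(120 + v\right)$
$\left(32600 + T\right) + C{\left(-141 \right)} = \left(32600 + 28006\right) + \left(1080 + \left(-141\right)^{2} + 129 \left(-141\right)\right) = 60606 + \left(1080 + 19881 - 18189\right) = 60606 + 2772 = 63378$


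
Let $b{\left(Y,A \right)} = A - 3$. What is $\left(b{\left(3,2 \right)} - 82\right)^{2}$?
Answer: $6889$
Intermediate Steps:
$b{\left(Y,A \right)} = -3 + A$ ($b{\left(Y,A \right)} = A - 3 = -3 + A$)
$\left(b{\left(3,2 \right)} - 82\right)^{2} = \left(\left(-3 + 2\right) - 82\right)^{2} = \left(-1 - 82\right)^{2} = \left(-83\right)^{2} = 6889$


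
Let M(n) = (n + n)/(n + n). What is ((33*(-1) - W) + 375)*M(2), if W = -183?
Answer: 525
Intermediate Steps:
M(n) = 1 (M(n) = (2*n)/((2*n)) = (2*n)*(1/(2*n)) = 1)
((33*(-1) - W) + 375)*M(2) = ((33*(-1) - 1*(-183)) + 375)*1 = ((-33 + 183) + 375)*1 = (150 + 375)*1 = 525*1 = 525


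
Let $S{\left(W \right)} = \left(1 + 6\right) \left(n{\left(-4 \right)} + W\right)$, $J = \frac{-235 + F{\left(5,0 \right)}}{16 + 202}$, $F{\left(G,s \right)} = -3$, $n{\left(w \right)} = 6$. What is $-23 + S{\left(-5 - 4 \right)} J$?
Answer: $- \frac{8}{109} \approx -0.073395$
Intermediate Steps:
$J = - \frac{119}{109}$ ($J = \frac{-235 - 3}{16 + 202} = - \frac{238}{218} = \left(-238\right) \frac{1}{218} = - \frac{119}{109} \approx -1.0917$)
$S{\left(W \right)} = 42 + 7 W$ ($S{\left(W \right)} = \left(1 + 6\right) \left(6 + W\right) = 7 \left(6 + W\right) = 42 + 7 W$)
$-23 + S{\left(-5 - 4 \right)} J = -23 + \left(42 + 7 \left(-5 - 4\right)\right) \left(- \frac{119}{109}\right) = -23 + \left(42 + 7 \left(-9\right)\right) \left(- \frac{119}{109}\right) = -23 + \left(42 - 63\right) \left(- \frac{119}{109}\right) = -23 - - \frac{2499}{109} = -23 + \frac{2499}{109} = - \frac{8}{109}$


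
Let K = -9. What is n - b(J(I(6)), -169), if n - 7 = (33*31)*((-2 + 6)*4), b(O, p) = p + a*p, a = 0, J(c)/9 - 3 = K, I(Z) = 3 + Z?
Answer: 16544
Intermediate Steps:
J(c) = -54 (J(c) = 27 + 9*(-9) = 27 - 81 = -54)
b(O, p) = p (b(O, p) = p + 0*p = p + 0 = p)
n = 16375 (n = 7 + (33*31)*((-2 + 6)*4) = 7 + 1023*(4*4) = 7 + 1023*16 = 7 + 16368 = 16375)
n - b(J(I(6)), -169) = 16375 - 1*(-169) = 16375 + 169 = 16544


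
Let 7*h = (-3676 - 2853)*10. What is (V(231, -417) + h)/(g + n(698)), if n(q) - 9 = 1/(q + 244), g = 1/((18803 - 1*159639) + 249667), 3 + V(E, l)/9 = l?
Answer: -1045122231500/717716993 ≈ -1456.2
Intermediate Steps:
V(E, l) = -27 + 9*l
g = 1/108831 (g = 1/((18803 - 159639) + 249667) = 1/(-140836 + 249667) = 1/108831 ≈ 9.1886e-6)
n(q) = 9 + 1/(244 + q) (n(q) = 9 + 1/(q + 244) = 9 + 1/(244 + q))
h = -65290/7 (h = ((-3676 - 2853)*10)/7 = (-6529*10)/7 = (1/7)*(-65290) = -65290/7 ≈ -9327.1)
(V(231, -417) + h)/(g + n(698)) = ((-27 + 9*(-417)) - 65290/7)/(1/108831 + (2197 + 9*698)/(244 + 698)) = ((-27 - 3753) - 65290/7)/(1/108831 + (2197 + 6282)/942) = (-3780 - 65290/7)/(1/108831 + (1/942)*8479) = -91750/(7*(1/108831 + 8479/942)) = -91750/(7*102530999/11390978) = -91750/7*11390978/102530999 = -1045122231500/717716993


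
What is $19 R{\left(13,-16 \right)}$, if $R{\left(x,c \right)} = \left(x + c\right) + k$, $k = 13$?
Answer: $190$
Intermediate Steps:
$R{\left(x,c \right)} = 13 + c + x$ ($R{\left(x,c \right)} = \left(x + c\right) + 13 = \left(c + x\right) + 13 = 13 + c + x$)
$19 R{\left(13,-16 \right)} = 19 \left(13 - 16 + 13\right) = 19 \cdot 10 = 190$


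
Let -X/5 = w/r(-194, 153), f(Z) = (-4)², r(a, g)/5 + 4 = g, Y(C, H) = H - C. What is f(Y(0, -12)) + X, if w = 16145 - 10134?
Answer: -3627/149 ≈ -24.342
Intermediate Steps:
r(a, g) = -20 + 5*g
f(Z) = 16
w = 6011
X = -6011/149 (X = -30055/(-20 + 5*153) = -30055/(-20 + 765) = -30055/745 = -5*6011/745 = -6011/149 ≈ -40.342)
f(Y(0, -12)) + X = 16 - 6011/149 = -3627/149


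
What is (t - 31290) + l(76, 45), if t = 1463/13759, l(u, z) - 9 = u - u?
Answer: -430393816/13759 ≈ -31281.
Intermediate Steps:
l(u, z) = 9 (l(u, z) = 9 + (u - u) = 9 + 0 = 9)
t = 1463/13759 (t = 1463*(1/13759) = 1463/13759 ≈ 0.10633)
(t - 31290) + l(76, 45) = (1463/13759 - 31290) + 9 = -430517647/13759 + 9 = -430393816/13759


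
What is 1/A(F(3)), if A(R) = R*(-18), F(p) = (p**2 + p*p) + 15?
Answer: -1/594 ≈ -0.0016835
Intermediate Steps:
F(p) = 15 + 2*p**2 (F(p) = (p**2 + p**2) + 15 = 2*p**2 + 15 = 15 + 2*p**2)
A(R) = -18*R
1/A(F(3)) = 1/(-18*(15 + 2*3**2)) = 1/(-18*(15 + 2*9)) = 1/(-18*(15 + 18)) = 1/(-18*33) = 1/(-594) = -1/594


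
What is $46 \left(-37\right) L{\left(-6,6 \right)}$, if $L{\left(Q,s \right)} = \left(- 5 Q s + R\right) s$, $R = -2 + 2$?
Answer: $-1838160$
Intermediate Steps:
$R = 0$
$L{\left(Q,s \right)} = - 5 Q s^{2}$ ($L{\left(Q,s \right)} = \left(- 5 Q s + 0\right) s = - 5 Q s s = - 5 Q s^{2}$)
$46 \left(-37\right) L{\left(-6,6 \right)} = 46 \left(-37\right) \left(\left(-5\right) \left(-6\right) 6^{2}\right) = - 1702 \left(\left(-5\right) \left(-6\right) 36\right) = \left(-1702\right) 1080 = -1838160$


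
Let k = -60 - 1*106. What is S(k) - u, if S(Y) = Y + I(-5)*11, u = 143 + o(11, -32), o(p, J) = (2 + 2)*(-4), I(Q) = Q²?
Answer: -18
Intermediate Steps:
k = -166 (k = -60 - 106 = -166)
o(p, J) = -16 (o(p, J) = 4*(-4) = -16)
u = 127 (u = 143 - 16 = 127)
S(Y) = 275 + Y (S(Y) = Y + (-5)²*11 = Y + 25*11 = Y + 275 = 275 + Y)
S(k) - u = (275 - 166) - 1*127 = 109 - 127 = -18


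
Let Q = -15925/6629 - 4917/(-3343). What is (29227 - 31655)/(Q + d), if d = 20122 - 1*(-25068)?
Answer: -1921653347/35765125516 ≈ -0.053730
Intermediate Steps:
d = 45190 (d = 20122 + 25068 = 45190)
Q = -2948926/3165821 (Q = -15925*1/6629 - 4917*(-1/3343) = -2275/947 + 4917/3343 = -2948926/3165821 ≈ -0.93149)
(29227 - 31655)/(Q + d) = (29227 - 31655)/(-2948926/3165821 + 45190) = -2428/143060502064/3165821 = -2428*3165821/143060502064 = -1921653347/35765125516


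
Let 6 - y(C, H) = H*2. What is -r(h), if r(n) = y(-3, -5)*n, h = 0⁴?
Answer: 0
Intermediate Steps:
y(C, H) = 6 - 2*H (y(C, H) = 6 - H*2 = 6 - 2*H)
h = 0
r(n) = 16*n (r(n) = (6 - 2*(-5))*n = (6 + 10)*n = 16*n)
-r(h) = -16*0 = -1*0 = 0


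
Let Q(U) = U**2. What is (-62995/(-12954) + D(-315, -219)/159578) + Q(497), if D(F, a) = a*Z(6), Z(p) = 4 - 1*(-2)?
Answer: 3497400499447/14158722 ≈ 2.4701e+5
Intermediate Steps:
Z(p) = 6 (Z(p) = 4 + 2 = 6)
D(F, a) = 6*a (D(F, a) = a*6 = 6*a)
(-62995/(-12954) + D(-315, -219)/159578) + Q(497) = (-62995/(-12954) + (6*(-219))/159578) + 497**2 = (-62995*(-1/12954) - 1314*1/159578) + 247009 = (62995/12954 - 9/1093) + 247009 = 68736949/14158722 + 247009 = 3497400499447/14158722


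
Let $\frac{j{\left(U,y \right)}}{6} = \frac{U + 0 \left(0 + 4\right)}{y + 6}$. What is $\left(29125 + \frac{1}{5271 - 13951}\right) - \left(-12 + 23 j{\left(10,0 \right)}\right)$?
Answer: $\frac{250912759}{8680} \approx 28907.0$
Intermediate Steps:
$j{\left(U,y \right)} = \frac{6 U}{6 + y}$ ($j{\left(U,y \right)} = 6 \frac{U + 0 \left(0 + 4\right)}{y + 6} = 6 \frac{U + 0 \cdot 4}{6 + y} = 6 \frac{U + 0}{6 + y} = 6 \frac{U}{6 + y} = \frac{6 U}{6 + y}$)
$\left(29125 + \frac{1}{5271 - 13951}\right) - \left(-12 + 23 j{\left(10,0 \right)}\right) = \left(29125 + \frac{1}{5271 - 13951}\right) + \left(- 23 \cdot 6 \cdot 10 \frac{1}{6 + 0} + 12\right) = \left(29125 + \frac{1}{-8680}\right) + \left(- 23 \cdot 6 \cdot 10 \cdot \frac{1}{6} + 12\right) = \left(29125 - \frac{1}{8680}\right) + \left(- 23 \cdot 6 \cdot 10 \cdot \frac{1}{6} + 12\right) = \frac{252804999}{8680} + \left(\left(-23\right) 10 + 12\right) = \frac{252804999}{8680} + \left(-230 + 12\right) = \frac{252804999}{8680} - 218 = \frac{250912759}{8680}$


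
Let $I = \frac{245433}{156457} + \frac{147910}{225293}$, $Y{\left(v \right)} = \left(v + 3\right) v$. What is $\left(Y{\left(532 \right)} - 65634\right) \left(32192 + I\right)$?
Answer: $\frac{248506083799061326766}{35248666901} \approx 7.0501 \cdot 10^{9}$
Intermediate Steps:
$Y{\left(v \right)} = v \left(3 + v\right)$ ($Y{\left(v \right)} = \left(3 + v\right) v = v \left(3 + v\right)$)
$I = \frac{78435891739}{35248666901}$ ($I = 245433 \cdot \frac{1}{156457} + 147910 \cdot \frac{1}{225293} = \frac{245433}{156457} + \frac{147910}{225293} = \frac{78435891739}{35248666901} \approx 2.2252$)
$\left(Y{\left(532 \right)} - 65634\right) \left(32192 + I\right) = \left(532 \left(3 + 532\right) - 65634\right) \left(32192 + \frac{78435891739}{35248666901}\right) = \left(532 \cdot 535 - 65634\right) \frac{1134803520768731}{35248666901} = \left(284620 - 65634\right) \frac{1134803520768731}{35248666901} = 218986 \cdot \frac{1134803520768731}{35248666901} = \frac{248506083799061326766}{35248666901}$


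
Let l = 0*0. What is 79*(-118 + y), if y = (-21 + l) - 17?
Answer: -12324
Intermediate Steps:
l = 0
y = -38 (y = (-21 + 0) - 17 = -21 - 17 = -38)
79*(-118 + y) = 79*(-118 - 38) = 79*(-156) = -12324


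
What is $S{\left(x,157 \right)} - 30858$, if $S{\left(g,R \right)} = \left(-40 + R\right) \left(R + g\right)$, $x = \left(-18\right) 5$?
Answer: $-23019$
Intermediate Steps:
$x = -90$
$S{\left(x,157 \right)} - 30858 = \left(157^{2} - 6280 - -3600 + 157 \left(-90\right)\right) - 30858 = \left(24649 - 6280 + 3600 - 14130\right) - 30858 = 7839 - 30858 = -23019$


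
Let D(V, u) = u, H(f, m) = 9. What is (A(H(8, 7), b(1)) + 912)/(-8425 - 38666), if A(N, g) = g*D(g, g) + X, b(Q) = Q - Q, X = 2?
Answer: -914/47091 ≈ -0.019409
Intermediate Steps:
b(Q) = 0
A(N, g) = 2 + g² (A(N, g) = g*g + 2 = g² + 2 = 2 + g²)
(A(H(8, 7), b(1)) + 912)/(-8425 - 38666) = ((2 + 0²) + 912)/(-8425 - 38666) = ((2 + 0) + 912)/(-47091) = (2 + 912)*(-1/47091) = 914*(-1/47091) = -914/47091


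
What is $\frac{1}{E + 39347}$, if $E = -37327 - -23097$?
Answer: $\frac{1}{25117} \approx 3.9814 \cdot 10^{-5}$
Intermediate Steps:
$E = -14230$ ($E = -37327 + 23097 = -14230$)
$\frac{1}{E + 39347} = \frac{1}{-14230 + 39347} = \frac{1}{25117}$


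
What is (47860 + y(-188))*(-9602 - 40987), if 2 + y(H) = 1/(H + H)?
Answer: -910329173523/376 ≈ -2.4211e+9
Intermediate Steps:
y(H) = -2 + 1/(2*H) (y(H) = -2 + 1/(H + H) = -2 + 1/(2*H))
(47860 + y(-188))*(-9602 - 40987) = (47860 + (-2 + (½)/(-188)))*(-9602 - 40987) = (47860 + (-2 + (½)*(-1/188)))*(-50589) = (47860 + (-2 - 1/376))*(-50589) = (47860 - 753/376)*(-50589) = (17994607/376)*(-50589) = -910329173523/376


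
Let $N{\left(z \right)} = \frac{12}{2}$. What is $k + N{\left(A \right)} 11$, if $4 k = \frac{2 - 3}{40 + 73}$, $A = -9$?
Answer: $\frac{29831}{452} \approx 65.998$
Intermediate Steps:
$N{\left(z \right)} = 6$ ($N{\left(z \right)} = 12 \cdot \frac{1}{2} = 6$)
$k = - \frac{1}{452}$ ($k = \frac{\left(2 - 3\right) \frac{1}{40 + 73}}{4} = \frac{\left(-1\right) \frac{1}{113}}{4} = \frac{1}{4} \left(- \frac{1}{113}\right) = - \frac{1}{452} \approx -0.0022124$)
$k + N{\left(A \right)} 11 = - \frac{1}{452} + 6 \cdot 11 = - \frac{1}{452} + 66 = \frac{29831}{452}$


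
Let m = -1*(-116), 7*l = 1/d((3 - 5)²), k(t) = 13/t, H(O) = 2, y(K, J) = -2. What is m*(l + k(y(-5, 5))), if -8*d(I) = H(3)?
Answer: -5742/7 ≈ -820.29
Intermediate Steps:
d(I) = -¼ (d(I) = -⅛*2 = -¼)
l = -4/7 (l = 1/(7*(-¼)) = (⅐)*(-4) = -4/7 ≈ -0.57143)
m = 116
m*(l + k(y(-5, 5))) = 116*(-4/7 + 13/(-2)) = 116*(-4/7 + 13*(-½)) = 116*(-4/7 - 13/2) = 116*(-99/14) = -5742/7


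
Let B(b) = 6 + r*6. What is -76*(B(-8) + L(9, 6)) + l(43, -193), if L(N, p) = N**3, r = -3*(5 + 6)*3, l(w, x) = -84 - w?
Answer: -10843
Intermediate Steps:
r = -99 (r = -33*3 = -3*33 = -99)
B(b) = -588 (B(b) = 6 - 99*6 = 6 - 594 = -588)
-76*(B(-8) + L(9, 6)) + l(43, -193) = -76*(-588 + 9**3) + (-84 - 1*43) = -76*(-588 + 729) + (-84 - 43) = -76*141 - 127 = -10716 - 127 = -10843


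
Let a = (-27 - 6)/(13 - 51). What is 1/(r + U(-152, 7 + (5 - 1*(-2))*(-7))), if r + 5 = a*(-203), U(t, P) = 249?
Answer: 38/2573 ≈ 0.014769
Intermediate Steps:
a = 33/38 (a = -33/(-38) = -33*(-1/38) = 33/38 ≈ 0.86842)
r = -6889/38 (r = -5 + (33/38)*(-203) = -5 - 6699/38 = -6889/38 ≈ -181.29)
1/(r + U(-152, 7 + (5 - 1*(-2))*(-7))) = 1/(-6889/38 + 249) = 1/(2573/38) = 38/2573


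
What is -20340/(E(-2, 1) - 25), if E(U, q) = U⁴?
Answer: 2260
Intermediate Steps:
-20340/(E(-2, 1) - 25) = -20340/((-2)⁴ - 25) = -20340/(16 - 25) = -20340/(-9) = -20340*(-⅑) = 2260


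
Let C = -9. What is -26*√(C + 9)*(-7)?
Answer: 0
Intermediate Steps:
-26*√(C + 9)*(-7) = -26*√(-9 + 9)*(-7) = -26*√0*(-7) = -26*0*(-7) = 0*(-7) = 0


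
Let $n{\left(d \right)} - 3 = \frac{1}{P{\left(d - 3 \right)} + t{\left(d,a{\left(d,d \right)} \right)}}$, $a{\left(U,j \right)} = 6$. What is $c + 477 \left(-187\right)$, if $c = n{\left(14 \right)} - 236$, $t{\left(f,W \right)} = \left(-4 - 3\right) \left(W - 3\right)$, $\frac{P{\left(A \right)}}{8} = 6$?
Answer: $- \frac{2414663}{27} \approx -89432.0$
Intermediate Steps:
$P{\left(A \right)} = 48$ ($P{\left(A \right)} = 8 \cdot 6 = 48$)
$t{\left(f,W \right)} = 21 - 7 W$ ($t{\left(f,W \right)} = - 7 \left(-3 + W\right) = 21 - 7 W$)
$n{\left(d \right)} = \frac{82}{27}$ ($n{\left(d \right)} = 3 + \frac{1}{48 + \left(21 - 42\right)} = 3 + \frac{1}{48 - 21} = 3 + \frac{1}{27} = \frac{82}{27}$)
$c = - \frac{6290}{27}$ ($c = \frac{82}{27} - 236 = - \frac{6290}{27} \approx -232.96$)
$c + 477 \left(-187\right) = - \frac{6290}{27} + 477 \left(-187\right) = - \frac{6290}{27} - 89199 = - \frac{2414663}{27}$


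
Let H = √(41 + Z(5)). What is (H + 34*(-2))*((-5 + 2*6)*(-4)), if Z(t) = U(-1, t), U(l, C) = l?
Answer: 1904 - 56*√10 ≈ 1726.9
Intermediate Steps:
Z(t) = -1
H = 2*√10 (H = √(41 - 1) = √40 = 2*√10 ≈ 6.3246)
(H + 34*(-2))*((-5 + 2*6)*(-4)) = (2*√10 + 34*(-2))*((-5 + 2*6)*(-4)) = (2*√10 - 68)*((-5 + 12)*(-4)) = (-68 + 2*√10)*(7*(-4)) = (-68 + 2*√10)*(-28) = 1904 - 56*√10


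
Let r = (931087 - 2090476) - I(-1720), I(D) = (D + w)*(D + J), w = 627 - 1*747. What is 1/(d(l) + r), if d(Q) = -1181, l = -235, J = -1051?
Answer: -1/6259210 ≈ -1.5976e-7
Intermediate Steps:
w = -120 (w = 627 - 747 = -120)
I(D) = (-1051 + D)*(-120 + D) (I(D) = (D - 120)*(D - 1051) = (-120 + D)*(-1051 + D) = (-1051 + D)*(-120 + D))
r = -6258029 (r = (931087 - 2090476) - (126120 + (-1720)² - 1171*(-1720)) = -1159389 - (126120 + 2958400 + 2014120) = -1159389 - 1*5098640 = -1159389 - 5098640 = -6258029)
1/(d(l) + r) = 1/(-1181 - 6258029) = 1/(-6259210) = -1/6259210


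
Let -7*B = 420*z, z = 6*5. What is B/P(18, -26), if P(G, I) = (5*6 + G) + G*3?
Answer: -300/17 ≈ -17.647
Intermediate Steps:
P(G, I) = 30 + 4*G (P(G, I) = (30 + G) + 3*G = 30 + 4*G)
z = 30
B = -1800 (B = -60*30 = -1/7*12600 = -1800)
B/P(18, -26) = -1800/(30 + 4*18) = -1800/(30 + 72) = -1800/102 = -1800*1/102 = -300/17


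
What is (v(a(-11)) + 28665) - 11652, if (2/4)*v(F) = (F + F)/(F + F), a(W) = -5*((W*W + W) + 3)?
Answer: 17015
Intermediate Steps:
a(W) = -15 - 5*W - 5*W² (a(W) = -5*((W² + W) + 3) = -5*((W + W²) + 3) = -5*(3 + W + W²) = -15 - 5*W - 5*W²)
v(F) = 2 (v(F) = 2*((F + F)/(F + F)) = 2*((2*F)/((2*F))) = 2*((2*F)*(1/(2*F))) = 2*1 = 2)
(v(a(-11)) + 28665) - 11652 = (2 + 28665) - 11652 = 28667 - 11652 = 17015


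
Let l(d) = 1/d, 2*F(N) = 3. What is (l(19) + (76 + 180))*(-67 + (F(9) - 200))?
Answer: -2583315/38 ≈ -67982.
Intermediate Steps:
F(N) = 3/2 (F(N) = (1/2)*3 = 3/2)
(l(19) + (76 + 180))*(-67 + (F(9) - 200)) = (1/19 + (76 + 180))*(-67 + (3/2 - 200)) = (1/19 + 256)*(-67 - 397/2) = (4865/19)*(-531/2) = -2583315/38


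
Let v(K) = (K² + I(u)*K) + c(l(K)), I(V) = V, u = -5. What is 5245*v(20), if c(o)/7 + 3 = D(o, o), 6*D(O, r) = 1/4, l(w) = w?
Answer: 35157235/24 ≈ 1.4649e+6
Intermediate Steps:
D(O, r) = 1/24 (D(O, r) = (⅙)/4 = (⅙)*(¼) = 1/24)
c(o) = -497/24 (c(o) = -21 + 7*(1/24) = -21 + 7/24 = -497/24)
v(K) = -497/24 + K² - 5*K (v(K) = (K² - 5*K) - 497/24 = -497/24 + K² - 5*K)
5245*v(20) = 5245*(-497/24 + 20² - 5*20) = 5245*(-497/24 + 400 - 100) = 5245*(6703/24) = 35157235/24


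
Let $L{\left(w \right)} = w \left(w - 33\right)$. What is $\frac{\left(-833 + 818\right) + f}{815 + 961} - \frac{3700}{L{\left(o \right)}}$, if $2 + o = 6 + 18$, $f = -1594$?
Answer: $\frac{3090911}{214896} \approx 14.383$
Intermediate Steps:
$o = 22$ ($o = -2 + \left(6 + 18\right) = -2 + 24 = 22$)
$L{\left(w \right)} = w \left(-33 + w\right)$
$\frac{\left(-833 + 818\right) + f}{815 + 961} - \frac{3700}{L{\left(o \right)}} = \frac{\left(-833 + 818\right) - 1594}{815 + 961} - \frac{3700}{22 \left(-33 + 22\right)} = \frac{-15 - 1594}{1776} - \frac{3700}{22 \left(-11\right)} = \left(-1609\right) \frac{1}{1776} - \frac{3700}{-242} = - \frac{1609}{1776} - - \frac{1850}{121} = - \frac{1609}{1776} + \frac{1850}{121} = \frac{3090911}{214896}$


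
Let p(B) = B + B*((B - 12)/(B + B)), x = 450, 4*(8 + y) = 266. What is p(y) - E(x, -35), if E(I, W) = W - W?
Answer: 327/4 ≈ 81.750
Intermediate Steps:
y = 117/2 (y = -8 + (¼)*266 = -8 + 133/2 = 117/2 ≈ 58.500)
E(I, W) = 0
p(B) = -6 + 3*B/2 (p(B) = B + B*((-12 + B)/((2*B))) = B + B*((-12 + B)*(1/(2*B))) = B + B*((-12 + B)/(2*B)) = B + (-6 + B/2) = -6 + 3*B/2)
p(y) - E(x, -35) = (-6 + (3/2)*(117/2)) - 1*0 = (-6 + 351/4) + 0 = 327/4 + 0 = 327/4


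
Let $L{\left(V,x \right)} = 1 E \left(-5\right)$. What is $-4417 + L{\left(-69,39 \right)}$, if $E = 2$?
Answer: $-4427$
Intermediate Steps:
$L{\left(V,x \right)} = -10$ ($L{\left(V,x \right)} = 1 \cdot 2 \left(-5\right) = 2 \left(-5\right) = -10$)
$-4417 + L{\left(-69,39 \right)} = -4417 - 10 = -4427$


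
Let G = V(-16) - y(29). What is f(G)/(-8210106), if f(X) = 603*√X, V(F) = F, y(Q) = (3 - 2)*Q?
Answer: -67*I*√5/304078 ≈ -0.00049269*I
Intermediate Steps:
y(Q) = Q (y(Q) = 1*Q = Q)
G = -45 (G = -16 - 1*29 = -16 - 29 = -45)
f(G)/(-8210106) = (603*√(-45))/(-8210106) = (603*(3*I*√5))*(-1/8210106) = (1809*I*√5)*(-1/8210106) = -67*I*√5/304078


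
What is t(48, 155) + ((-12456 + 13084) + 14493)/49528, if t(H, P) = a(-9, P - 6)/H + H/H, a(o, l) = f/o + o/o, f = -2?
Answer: 3559147/2674512 ≈ 1.3308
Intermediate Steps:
a(o, l) = 1 - 2/o (a(o, l) = -2/o + o/o = -2/o + 1 = 1 - 2/o)
t(H, P) = 1 + 11/(9*H) (t(H, P) = ((-2 - 9)/(-9))/H + H/H = (-1/9*(-11))/H + 1 = 11/(9*H) + 1 = 1 + 11/(9*H))
t(48, 155) + ((-12456 + 13084) + 14493)/49528 = (11/9 + 48)/48 + ((-12456 + 13084) + 14493)/49528 = (1/48)*(443/9) + (628 + 14493)*(1/49528) = 443/432 + 15121*(1/49528) = 443/432 + 15121/49528 = 3559147/2674512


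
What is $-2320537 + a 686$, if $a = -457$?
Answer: $-2634039$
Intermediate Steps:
$-2320537 + a 686 = -2320537 - 313502 = -2634039$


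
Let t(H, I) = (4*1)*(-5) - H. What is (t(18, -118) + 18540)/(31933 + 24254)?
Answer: 18502/56187 ≈ 0.32929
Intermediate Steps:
t(H, I) = -20 - H (t(H, I) = 4*(-5) - H = -20 - H)
(t(18, -118) + 18540)/(31933 + 24254) = ((-20 - 1*18) + 18540)/(31933 + 24254) = ((-20 - 18) + 18540)/56187 = (-38 + 18540)*(1/56187) = 18502*(1/56187) = 18502/56187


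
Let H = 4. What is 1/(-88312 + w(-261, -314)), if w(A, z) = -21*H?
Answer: -1/88396 ≈ -1.1313e-5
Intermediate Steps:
w(A, z) = -84 (w(A, z) = -21*4 = -84)
1/(-88312 + w(-261, -314)) = 1/(-88312 - 84) = 1/(-88396) = -1/88396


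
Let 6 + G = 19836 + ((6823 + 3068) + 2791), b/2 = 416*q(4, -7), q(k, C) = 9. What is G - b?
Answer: 25024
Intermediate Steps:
b = 7488 (b = 2*(416*9) = 2*3744 = 7488)
G = 32512 (G = -6 + (19836 + ((6823 + 3068) + 2791)) = -6 + (19836 + (9891 + 2791)) = -6 + (19836 + 12682) = -6 + 32518 = 32512)
G - b = 32512 - 1*7488 = 32512 - 7488 = 25024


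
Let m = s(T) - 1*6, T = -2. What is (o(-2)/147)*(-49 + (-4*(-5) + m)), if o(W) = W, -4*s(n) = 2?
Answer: 71/147 ≈ 0.48299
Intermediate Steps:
s(n) = -½ (s(n) = -¼*2 = -½)
m = -13/2 (m = -½ - 1*6 = -½ - 6 = -13/2 ≈ -6.5000)
(o(-2)/147)*(-49 + (-4*(-5) + m)) = (-2/147)*(-49 + (-4*(-5) - 13/2)) = (-2*1/147)*(-49 + (20 - 13/2)) = -2*(-49 + 27/2)/147 = -2/147*(-71/2) = 71/147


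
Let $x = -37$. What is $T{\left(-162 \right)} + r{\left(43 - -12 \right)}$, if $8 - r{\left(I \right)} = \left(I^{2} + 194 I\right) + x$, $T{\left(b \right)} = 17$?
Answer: $-13633$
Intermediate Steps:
$r{\left(I \right)} = 45 - I^{2} - 194 I$ ($r{\left(I \right)} = 8 - \left(\left(I^{2} + 194 I\right) - 37\right) = 8 - \left(-37 + I^{2} + 194 I\right) = 45 - I^{2} - 194 I$)
$T{\left(-162 \right)} + r{\left(43 - -12 \right)} = 17 - \left(-45 + \left(43 - -12\right)^{2} + 194 \left(43 - -12\right)\right) = 17 - \left(-45 + \left(43 + 12\right)^{2} + 194 \left(43 + 12\right)\right) = 17 - 13650 = -13633$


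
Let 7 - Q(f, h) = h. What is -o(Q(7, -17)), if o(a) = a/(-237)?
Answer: 8/79 ≈ 0.10127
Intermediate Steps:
Q(f, h) = 7 - h
o(a) = -a/237 (o(a) = a*(-1/237) = -a/237)
-o(Q(7, -17)) = -(-1)*(7 - 1*(-17))/237 = -(-1)*(7 + 17)/237 = -(-1)*24/237 = -1*(-8/79) = 8/79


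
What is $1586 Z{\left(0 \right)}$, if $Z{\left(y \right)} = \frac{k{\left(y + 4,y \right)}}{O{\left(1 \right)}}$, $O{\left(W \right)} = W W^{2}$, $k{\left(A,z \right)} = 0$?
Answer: $0$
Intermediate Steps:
$O{\left(W \right)} = W^{3}$
$Z{\left(y \right)} = 0$ ($Z{\left(y \right)} = \frac{0}{1^{3}} = \frac{0}{1} = 0 \cdot 1 = 0$)
$1586 Z{\left(0 \right)} = 1586 \cdot 0 = 0$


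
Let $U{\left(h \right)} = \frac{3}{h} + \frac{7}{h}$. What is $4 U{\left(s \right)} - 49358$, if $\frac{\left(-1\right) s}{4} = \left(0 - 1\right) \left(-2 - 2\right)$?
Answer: $- \frac{98721}{2} \approx -49361.0$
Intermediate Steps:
$s = -16$ ($s = - 4 \left(0 - 1\right) \left(-2 - 2\right) = - 4 \left(0 - 1\right) \left(-4\right) = - 4 \left(\left(-1\right) \left(-4\right)\right) = \left(-4\right) 4 = -16$)
$U{\left(h \right)} = \frac{10}{h}$
$4 U{\left(s \right)} - 49358 = 4 \frac{10}{-16} - 49358 = 4 \cdot 10 \left(- \frac{1}{16}\right) - 49358 = 4 \left(- \frac{5}{8}\right) - 49358 = - \frac{5}{2} - 49358 = - \frac{98721}{2}$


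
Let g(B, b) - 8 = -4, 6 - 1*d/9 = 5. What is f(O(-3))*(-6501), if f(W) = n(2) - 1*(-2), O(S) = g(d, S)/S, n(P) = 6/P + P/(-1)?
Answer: -19503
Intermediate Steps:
d = 9 (d = 54 - 9*5 = 54 - 45 = 9)
g(B, b) = 4 (g(B, b) = 8 - 4 = 4)
n(P) = -P + 6/P (n(P) = 6/P + P*(-1) = 6/P - P = -P + 6/P)
O(S) = 4/S
f(W) = 3 (f(W) = (-1*2 + 6/2) - 1*(-2) = (-2 + 6*(1/2)) + 2 = (-2 + 3) + 2 = 1 + 2 = 3)
f(O(-3))*(-6501) = 3*(-6501) = -19503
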